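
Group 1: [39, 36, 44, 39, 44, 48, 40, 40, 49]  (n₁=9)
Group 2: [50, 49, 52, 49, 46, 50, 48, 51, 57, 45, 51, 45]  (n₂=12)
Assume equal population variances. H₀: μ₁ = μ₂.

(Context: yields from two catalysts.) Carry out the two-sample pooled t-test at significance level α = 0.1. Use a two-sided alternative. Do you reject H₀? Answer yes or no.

reject H₀: yes

x̄₁=42.111, s₁=4.400, n₁=9
x̄₂=49.417, s₂=3.343, n₂=12
s_p² = [8·4.400² + 11·3.343²]/19 = 14.6213
SE = √(s_p²·(1/9+1/12)) = 1.6861
t = (42.111−49.417)/1.6861 = -4.3327
df = 19
p-value (two-sided) = 0.00036
At α=0.1: p < α → reject H₀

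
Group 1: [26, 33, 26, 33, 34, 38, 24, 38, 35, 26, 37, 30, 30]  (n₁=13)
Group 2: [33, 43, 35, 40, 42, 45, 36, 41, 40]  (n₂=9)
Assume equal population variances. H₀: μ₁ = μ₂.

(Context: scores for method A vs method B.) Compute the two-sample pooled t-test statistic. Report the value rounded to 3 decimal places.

test statistic = -4.000

x̄₁=31.538, s₁=4.909, n₁=13
x̄₂=39.444, s₂=3.972, n₂=9
s_p² = [12·4.909² + 8·3.972²]/20 = 20.7726
SE = √(s_p²·(1/13+1/9)) = 1.9764
t = (31.538−39.444)/1.9764 = -4.0003
df = 20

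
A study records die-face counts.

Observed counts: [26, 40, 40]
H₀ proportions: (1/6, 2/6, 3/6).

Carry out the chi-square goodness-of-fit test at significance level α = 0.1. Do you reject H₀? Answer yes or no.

reject H₀: yes

n = 106; E_i = n·p_i = [17.67, 35.33, 53.00]
χ² = (26−17.67)²/17.67 + (40−35.33)²/35.33 + (40−53.00)²/53.00 = 7.7358
df = 2
p-value (upper-tail) = 0.02090
At α=0.1: p < α → reject H₀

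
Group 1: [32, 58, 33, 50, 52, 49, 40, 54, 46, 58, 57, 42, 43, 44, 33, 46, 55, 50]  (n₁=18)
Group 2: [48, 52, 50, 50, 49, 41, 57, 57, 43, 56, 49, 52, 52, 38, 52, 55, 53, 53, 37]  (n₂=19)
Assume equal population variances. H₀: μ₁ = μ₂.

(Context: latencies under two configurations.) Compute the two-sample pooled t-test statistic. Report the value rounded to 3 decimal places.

x̄₁=46.778, s₁=8.468, n₁=18
x̄₂=49.684, s₂=5.963, n₂=19
s_p² = [17·8.468² + 18·5.963²]/35 = 53.1205
SE = √(s_p²·(1/18+1/19)) = 2.3973
t = (46.778−49.684)/2.3973 = -1.2124
df = 35

test statistic = -1.212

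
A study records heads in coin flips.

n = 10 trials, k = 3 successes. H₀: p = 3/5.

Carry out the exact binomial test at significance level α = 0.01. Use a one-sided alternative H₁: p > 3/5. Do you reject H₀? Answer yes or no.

Exact binomial: n=10, k=3, p₀=3/5=0.6000
P(X≥3) from Σ C(n,i)·p₀^i·(1−p₀)^(n−i)
p-value (one-sided, H₁ greater) = 0.98771
At α=0.01: p ≥ α → fail to reject H₀

reject H₀: no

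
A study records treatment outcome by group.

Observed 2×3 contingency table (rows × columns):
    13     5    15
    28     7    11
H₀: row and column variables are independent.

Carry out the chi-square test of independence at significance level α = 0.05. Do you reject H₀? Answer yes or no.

Row totals [33, 46], col totals [41, 12, 26], n=79
χ² = (13−17.13)²/17.13 + (5−5.01)²/5.01 + (15−10.86)²/10.86 + (28−23.87)²/23.87 + (7−6.99)²/6.99 + (11−15.14)²/15.14 = 4.4169
df = 2
p-value (upper-tail) = 0.10987
At α=0.05: p ≥ α → fail to reject H₀

reject H₀: no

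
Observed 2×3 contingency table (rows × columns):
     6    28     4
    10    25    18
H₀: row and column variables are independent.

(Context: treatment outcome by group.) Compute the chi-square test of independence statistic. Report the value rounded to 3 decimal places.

test statistic = 7.819

Row totals [38, 53], col totals [16, 53, 22], n=91
χ² = (6−6.68)²/6.68 + (28−22.13)²/22.13 + (4−9.19)²/9.19 + (10−9.32)²/9.32 + (25−30.87)²/30.87 + (18−12.81)²/12.81 = 7.8188
df = 2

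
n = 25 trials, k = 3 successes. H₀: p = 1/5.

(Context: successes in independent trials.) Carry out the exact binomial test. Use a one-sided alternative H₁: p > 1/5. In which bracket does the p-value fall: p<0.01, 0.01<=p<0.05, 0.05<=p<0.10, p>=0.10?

Exact binomial: n=25, k=3, p₀=1/5=0.2000
P(X≥3) from Σ C(n,i)·p₀^i·(1−p₀)^(n−i)
p-value (one-sided, H₁ greater) = 0.90177
→ bracket: p>=0.10

p-value bracket: p>=0.10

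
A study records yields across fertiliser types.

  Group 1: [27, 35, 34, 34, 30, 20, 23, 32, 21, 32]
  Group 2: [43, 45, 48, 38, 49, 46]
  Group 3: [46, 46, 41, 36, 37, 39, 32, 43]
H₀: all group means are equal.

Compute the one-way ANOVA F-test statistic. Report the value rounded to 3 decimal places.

test statistic = 21.518

Group means [28.80, 44.83, 40.00], grand mean 36.542
SSB = Σnᵢ(x̄ᵢ−x̄)² = 1107.525; SSW = ΣΣ(x−x̄ᵢ)² = 540.433
MSB = 1107.525/2 = 553.7625; MSW = 540.433/21 = 25.7349
F = MSB/MSW = 21.5179
df = (2, 21)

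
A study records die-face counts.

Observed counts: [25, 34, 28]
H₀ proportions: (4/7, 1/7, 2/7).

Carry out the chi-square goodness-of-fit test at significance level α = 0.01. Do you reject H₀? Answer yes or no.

reject H₀: yes

n = 87; E_i = n·p_i = [49.71, 12.43, 24.86]
χ² = (25−49.71)²/49.71 + (34−12.43)²/12.43 + (28−24.86)²/24.86 = 50.1236
df = 2
p-value (upper-tail) = 0.00000
At α=0.01: p < α → reject H₀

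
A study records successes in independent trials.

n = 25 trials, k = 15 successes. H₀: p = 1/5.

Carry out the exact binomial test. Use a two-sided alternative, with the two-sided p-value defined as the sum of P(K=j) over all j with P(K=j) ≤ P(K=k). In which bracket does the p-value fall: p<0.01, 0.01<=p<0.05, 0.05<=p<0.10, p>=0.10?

Exact binomial: n=25, k=15, p₀=1/5=0.2000
P(X=j) = C(n,j)·p₀^j·(1−p₀)^(n−j); p = Σ P(X=j) over j with P(X=j) ≤ P(X=15)
p-value (two-sided) = 0.00001
→ bracket: p<0.01

p-value bracket: p<0.01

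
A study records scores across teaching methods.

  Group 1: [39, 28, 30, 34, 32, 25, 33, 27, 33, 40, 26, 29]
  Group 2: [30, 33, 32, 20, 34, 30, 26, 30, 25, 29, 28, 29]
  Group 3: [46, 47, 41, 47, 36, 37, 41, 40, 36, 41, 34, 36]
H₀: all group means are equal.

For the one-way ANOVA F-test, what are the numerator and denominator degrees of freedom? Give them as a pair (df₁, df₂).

k = 3 groups, N = 36 total
df = (k−1, N−k) = (3−1, 36−3) = (2, 33)

degrees of freedom = [2, 33]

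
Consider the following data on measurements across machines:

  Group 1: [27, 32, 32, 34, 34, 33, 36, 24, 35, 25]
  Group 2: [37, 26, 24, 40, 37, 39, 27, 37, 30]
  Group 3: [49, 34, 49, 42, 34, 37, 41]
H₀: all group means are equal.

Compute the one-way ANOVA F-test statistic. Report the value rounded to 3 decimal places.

Group means [31.20, 33.00, 40.86], grand mean 34.423
SSB = Σnᵢ(x̄ᵢ−x̄)² = 411.889; SSW = ΣΣ(x−x̄ᵢ)² = 716.457
MSB = 411.889/2 = 205.9445; MSW = 716.457/23 = 31.1503
F = MSB/MSW = 6.6113
df = (2, 23)

test statistic = 6.611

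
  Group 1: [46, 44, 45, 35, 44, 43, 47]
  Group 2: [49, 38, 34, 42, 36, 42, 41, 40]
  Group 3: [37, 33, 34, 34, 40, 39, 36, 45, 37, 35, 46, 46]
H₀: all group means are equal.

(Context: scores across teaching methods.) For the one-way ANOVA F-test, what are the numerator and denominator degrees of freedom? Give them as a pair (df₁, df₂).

k = 3 groups, N = 27 total
df = (k−1, N−k) = (3−1, 27−3) = (2, 24)

degrees of freedom = [2, 24]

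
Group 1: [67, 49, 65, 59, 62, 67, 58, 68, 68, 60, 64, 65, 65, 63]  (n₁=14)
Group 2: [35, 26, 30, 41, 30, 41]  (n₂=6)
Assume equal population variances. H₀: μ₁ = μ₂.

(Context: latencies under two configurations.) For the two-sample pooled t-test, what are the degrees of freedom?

df = n₁ + n₂ − 2 = 14 + 6 − 2 = 18

degrees of freedom = 18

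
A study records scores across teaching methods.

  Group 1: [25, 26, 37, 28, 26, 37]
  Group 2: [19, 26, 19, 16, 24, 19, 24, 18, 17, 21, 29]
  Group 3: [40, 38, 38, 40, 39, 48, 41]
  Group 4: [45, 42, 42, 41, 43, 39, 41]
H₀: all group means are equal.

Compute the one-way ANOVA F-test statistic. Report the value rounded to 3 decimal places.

Group means [29.83, 21.09, 40.57, 41.86], grand mean 31.871
SSB = Σnᵢ(x̄ᵢ−x̄)² = 2531.170; SSW = ΣΣ(x−x̄ᵢ)² = 420.314
MSB = 2531.170/3 = 843.7233; MSW = 420.314/27 = 15.5672
F = MSB/MSW = 54.1989
df = (3, 27)

test statistic = 54.199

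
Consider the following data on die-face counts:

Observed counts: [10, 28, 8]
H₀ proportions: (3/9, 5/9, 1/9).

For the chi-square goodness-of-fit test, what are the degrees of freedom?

df = k − 1 = 3 − 1 = 2

degrees of freedom = 2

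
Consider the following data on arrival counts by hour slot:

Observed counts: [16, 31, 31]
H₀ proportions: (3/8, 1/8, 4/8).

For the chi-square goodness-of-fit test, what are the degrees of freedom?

df = k − 1 = 3 − 1 = 2

degrees of freedom = 2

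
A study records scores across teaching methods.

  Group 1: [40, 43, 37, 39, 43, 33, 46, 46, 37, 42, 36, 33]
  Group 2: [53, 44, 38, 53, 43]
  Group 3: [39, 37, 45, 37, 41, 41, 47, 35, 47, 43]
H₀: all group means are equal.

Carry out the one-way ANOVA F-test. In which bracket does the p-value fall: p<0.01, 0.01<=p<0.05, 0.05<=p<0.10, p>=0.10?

p-value bracket: 0.05<=p<0.10

Group means [39.58, 46.20, 41.20], grand mean 41.407
SSB = Σnᵢ(x̄ᵢ−x̄)² = 155.202; SSW = ΣΣ(x−x̄ᵢ)² = 563.317
MSB = 155.202/2 = 77.6009; MSW = 563.317/24 = 23.4715
F = MSB/MSW = 3.3062
df = (2, 24)
p-value (upper-tail) = 0.05392
→ bracket: 0.05<=p<0.10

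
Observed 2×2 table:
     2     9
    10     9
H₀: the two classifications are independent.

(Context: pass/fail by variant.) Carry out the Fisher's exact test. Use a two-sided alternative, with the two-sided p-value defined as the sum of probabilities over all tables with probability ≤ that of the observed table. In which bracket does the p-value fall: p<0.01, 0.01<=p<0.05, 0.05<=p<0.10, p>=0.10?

Margins: r₁=11, r₂=19, c₁=12, c₂=18, n=30
p_obs = C(11,2)·C(19,10)/C(30,12); sum pmf over tables with pmf ≤ p_obs
p-value (two-sided) = 0.12133
→ bracket: p>=0.10

p-value bracket: p>=0.10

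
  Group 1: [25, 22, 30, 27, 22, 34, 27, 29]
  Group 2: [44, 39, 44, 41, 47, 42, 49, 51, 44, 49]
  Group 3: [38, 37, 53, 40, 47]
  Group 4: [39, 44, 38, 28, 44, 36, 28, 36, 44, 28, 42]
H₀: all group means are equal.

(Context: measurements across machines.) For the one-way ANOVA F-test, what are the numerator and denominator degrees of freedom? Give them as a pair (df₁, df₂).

k = 4 groups, N = 34 total
df = (k−1, N−k) = (4−1, 34−4) = (3, 30)

degrees of freedom = [3, 30]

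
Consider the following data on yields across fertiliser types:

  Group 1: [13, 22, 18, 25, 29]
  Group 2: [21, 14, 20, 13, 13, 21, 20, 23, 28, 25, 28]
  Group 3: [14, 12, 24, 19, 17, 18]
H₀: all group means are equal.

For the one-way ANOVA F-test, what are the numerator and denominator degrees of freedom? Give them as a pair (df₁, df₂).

degrees of freedom = [2, 19]

k = 3 groups, N = 22 total
df = (k−1, N−k) = (3−1, 22−3) = (2, 19)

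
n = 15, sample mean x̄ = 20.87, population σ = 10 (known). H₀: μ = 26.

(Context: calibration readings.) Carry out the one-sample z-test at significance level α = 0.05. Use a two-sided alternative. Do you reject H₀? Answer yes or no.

reject H₀: yes

SE = σ/√n = 10/√15 = 2.5820
z = (x̄−μ₀)/SE = (20.87−26)/2.5820 = -1.9868
p-value (two-sided) = 0.04694
At α=0.05: p < α → reject H₀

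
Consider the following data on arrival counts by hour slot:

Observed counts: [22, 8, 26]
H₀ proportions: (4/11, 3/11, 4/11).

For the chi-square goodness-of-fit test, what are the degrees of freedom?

degrees of freedom = 2

df = k − 1 = 3 − 1 = 2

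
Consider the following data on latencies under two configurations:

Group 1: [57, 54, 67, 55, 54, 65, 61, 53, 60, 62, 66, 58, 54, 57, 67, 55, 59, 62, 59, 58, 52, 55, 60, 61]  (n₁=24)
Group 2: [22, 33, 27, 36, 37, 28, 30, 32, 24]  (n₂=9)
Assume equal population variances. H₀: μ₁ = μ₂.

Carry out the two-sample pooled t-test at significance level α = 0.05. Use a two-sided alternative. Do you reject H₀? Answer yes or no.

x̄₁=58.792, s₁=4.462, n₁=24
x̄₂=29.889, s₂=5.134, n₂=9
s_p² = [23·4.462² + 8·5.134²]/31 = 21.5757
SE = √(s_p²·(1/24+1/9)) = 1.8156
t = (58.792−29.889)/1.8156 = 15.9194
df = 31
p-value (two-sided) = 0.00000
At α=0.05: p < α → reject H₀

reject H₀: yes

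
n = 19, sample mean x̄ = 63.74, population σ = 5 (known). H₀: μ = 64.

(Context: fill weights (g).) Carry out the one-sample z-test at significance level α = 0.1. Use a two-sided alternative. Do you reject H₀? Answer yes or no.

SE = σ/√n = 5/√19 = 1.1471
z = (x̄−μ₀)/SE = (63.74−64)/1.1471 = -0.2267
p-value (two-sided) = 0.82069
At α=0.1: p ≥ α → fail to reject H₀

reject H₀: no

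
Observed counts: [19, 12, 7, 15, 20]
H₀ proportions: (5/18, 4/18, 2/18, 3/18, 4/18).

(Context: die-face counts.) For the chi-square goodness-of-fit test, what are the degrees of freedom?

df = k − 1 = 5 − 1 = 4

degrees of freedom = 4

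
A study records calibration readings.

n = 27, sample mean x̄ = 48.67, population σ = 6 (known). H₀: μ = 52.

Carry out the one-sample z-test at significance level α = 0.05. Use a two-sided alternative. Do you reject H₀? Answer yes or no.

SE = σ/√n = 6/√27 = 1.1547
z = (x̄−μ₀)/SE = (48.67−52)/1.1547 = -2.8839
p-value (two-sided) = 0.00393
At α=0.05: p < α → reject H₀

reject H₀: yes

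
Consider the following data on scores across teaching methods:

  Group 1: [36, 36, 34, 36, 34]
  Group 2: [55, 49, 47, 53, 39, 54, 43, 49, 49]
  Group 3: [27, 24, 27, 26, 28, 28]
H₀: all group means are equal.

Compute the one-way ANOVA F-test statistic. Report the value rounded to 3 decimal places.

test statistic = 66.792

Group means [35.20, 48.67, 26.67], grand mean 38.700
SSB = Σnᵢ(x̄ᵢ−x̄)² = 1824.067; SSW = ΣΣ(x−x̄ᵢ)² = 232.133
MSB = 1824.067/2 = 912.0333; MSW = 232.133/17 = 13.6549
F = MSB/MSW = 66.7916
df = (2, 17)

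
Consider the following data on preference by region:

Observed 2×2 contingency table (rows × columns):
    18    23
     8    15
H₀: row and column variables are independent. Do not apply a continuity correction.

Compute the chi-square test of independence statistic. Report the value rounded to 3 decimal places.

test statistic = 0.508

Row totals [41, 23], col totals [26, 38], n=64
χ² = (18−16.66)²/16.66 + (23−24.34)²/24.34 + (8−9.34)²/9.34 + (15−13.66)²/13.66 = 0.5081
df = 1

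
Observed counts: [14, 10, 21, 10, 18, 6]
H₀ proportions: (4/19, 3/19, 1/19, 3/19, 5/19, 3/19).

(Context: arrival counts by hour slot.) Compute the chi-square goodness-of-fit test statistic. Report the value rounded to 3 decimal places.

test statistic = 73.353

n = 79; E_i = n·p_i = [16.63, 12.47, 4.16, 12.47, 20.79, 12.47]
χ² = (14−16.63)²/16.63 + (10−12.47)²/12.47 + (21−4.16)²/4.16 + (10−12.47)²/12.47 + (18−20.79)²/20.79 + (6−12.47)²/12.47 = 73.3527
df = 5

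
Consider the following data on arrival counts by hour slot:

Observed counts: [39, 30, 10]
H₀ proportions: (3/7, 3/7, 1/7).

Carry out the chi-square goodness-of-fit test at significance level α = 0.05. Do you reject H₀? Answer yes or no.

n = 79; E_i = n·p_i = [33.86, 33.86, 11.29]
χ² = (39−33.86)²/33.86 + (30−33.86)²/33.86 + (10−11.29)²/11.29 = 1.3671
df = 2
p-value (upper-tail) = 0.50482
At α=0.05: p ≥ α → fail to reject H₀

reject H₀: no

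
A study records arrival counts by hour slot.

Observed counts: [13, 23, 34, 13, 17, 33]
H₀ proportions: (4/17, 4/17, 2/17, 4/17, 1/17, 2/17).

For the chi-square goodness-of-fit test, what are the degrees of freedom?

df = k − 1 = 6 − 1 = 5

degrees of freedom = 5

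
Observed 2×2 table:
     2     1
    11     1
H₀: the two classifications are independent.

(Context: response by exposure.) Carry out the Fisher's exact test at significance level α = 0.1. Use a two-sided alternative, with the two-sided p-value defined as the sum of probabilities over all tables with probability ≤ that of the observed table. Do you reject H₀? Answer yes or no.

Margins: r₁=3, r₂=12, c₁=13, c₂=2, n=15
p_obs = C(3,2)·C(12,11)/C(15,13); sum pmf over tables with pmf ≤ p_obs
p-value (two-sided) = 0.37143
At α=0.1: p ≥ α → fail to reject H₀

reject H₀: no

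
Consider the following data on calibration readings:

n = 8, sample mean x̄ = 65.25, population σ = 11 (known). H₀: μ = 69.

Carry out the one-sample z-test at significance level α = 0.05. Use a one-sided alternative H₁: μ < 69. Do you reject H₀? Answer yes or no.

reject H₀: no

SE = σ/√n = 11/√8 = 3.8891
z = (x̄−μ₀)/SE = (65.25−69)/3.8891 = -0.9642
p-value (one-sided, H₁ less) = 0.16746
At α=0.05: p ≥ α → fail to reject H₀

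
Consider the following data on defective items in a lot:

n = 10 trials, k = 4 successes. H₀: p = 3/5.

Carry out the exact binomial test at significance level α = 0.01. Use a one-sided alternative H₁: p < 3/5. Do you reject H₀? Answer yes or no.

reject H₀: no

Exact binomial: n=10, k=4, p₀=3/5=0.6000
P(X≤4) from Σ C(n,i)·p₀^i·(1−p₀)^(n−i)
p-value (one-sided, H₁ less) = 0.16624
At α=0.01: p ≥ α → fail to reject H₀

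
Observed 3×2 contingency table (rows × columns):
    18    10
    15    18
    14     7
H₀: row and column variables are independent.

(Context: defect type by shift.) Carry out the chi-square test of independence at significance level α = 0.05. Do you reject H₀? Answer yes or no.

Row totals [28, 33, 21], col totals [47, 35], n=82
χ² = (18−16.05)²/16.05 + (10−11.95)²/11.95 + (15−18.91)²/18.91 + (18−14.09)²/14.09 + (14−12.04)²/12.04 + (7−8.96)²/8.96 = 3.2043
df = 2
p-value (upper-tail) = 0.20146
At α=0.05: p ≥ α → fail to reject H₀

reject H₀: no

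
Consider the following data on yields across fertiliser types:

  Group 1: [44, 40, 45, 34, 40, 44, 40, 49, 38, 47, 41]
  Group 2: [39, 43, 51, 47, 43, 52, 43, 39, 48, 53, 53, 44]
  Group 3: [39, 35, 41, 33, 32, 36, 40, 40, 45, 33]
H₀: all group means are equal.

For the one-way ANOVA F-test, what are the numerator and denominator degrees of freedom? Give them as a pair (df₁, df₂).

k = 3 groups, N = 33 total
df = (k−1, N−k) = (3−1, 33−3) = (2, 30)

degrees of freedom = [2, 30]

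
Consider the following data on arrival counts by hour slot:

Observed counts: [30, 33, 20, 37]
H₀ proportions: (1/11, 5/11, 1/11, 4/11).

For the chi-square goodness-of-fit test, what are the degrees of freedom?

degrees of freedom = 3

df = k − 1 = 4 − 1 = 3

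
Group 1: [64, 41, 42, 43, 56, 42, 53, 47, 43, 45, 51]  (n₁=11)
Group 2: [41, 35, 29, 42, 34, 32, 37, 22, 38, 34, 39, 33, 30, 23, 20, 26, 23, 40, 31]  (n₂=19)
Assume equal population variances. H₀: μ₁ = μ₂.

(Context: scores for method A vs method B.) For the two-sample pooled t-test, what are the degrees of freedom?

df = n₁ + n₂ − 2 = 11 + 19 − 2 = 28

degrees of freedom = 28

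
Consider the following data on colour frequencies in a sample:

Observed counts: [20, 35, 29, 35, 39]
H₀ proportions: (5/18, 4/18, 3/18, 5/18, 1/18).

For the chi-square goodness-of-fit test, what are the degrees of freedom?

df = k − 1 = 5 − 1 = 4

degrees of freedom = 4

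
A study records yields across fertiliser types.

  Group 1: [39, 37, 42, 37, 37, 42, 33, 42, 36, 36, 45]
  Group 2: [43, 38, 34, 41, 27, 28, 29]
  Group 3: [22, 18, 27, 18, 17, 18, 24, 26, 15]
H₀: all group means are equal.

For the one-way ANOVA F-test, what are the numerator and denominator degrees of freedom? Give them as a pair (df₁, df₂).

degrees of freedom = [2, 24]

k = 3 groups, N = 27 total
df = (k−1, N−k) = (3−1, 27−3) = (2, 24)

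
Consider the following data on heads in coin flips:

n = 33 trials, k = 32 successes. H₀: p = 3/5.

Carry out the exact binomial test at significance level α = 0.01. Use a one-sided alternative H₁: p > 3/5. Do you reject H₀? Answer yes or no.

reject H₀: yes

Exact binomial: n=33, k=32, p₀=3/5=0.6000
P(X≥32) from Σ C(n,i)·p₀^i·(1−p₀)^(n−i)
p-value (one-sided, H₁ greater) = 0.00000
At α=0.01: p < α → reject H₀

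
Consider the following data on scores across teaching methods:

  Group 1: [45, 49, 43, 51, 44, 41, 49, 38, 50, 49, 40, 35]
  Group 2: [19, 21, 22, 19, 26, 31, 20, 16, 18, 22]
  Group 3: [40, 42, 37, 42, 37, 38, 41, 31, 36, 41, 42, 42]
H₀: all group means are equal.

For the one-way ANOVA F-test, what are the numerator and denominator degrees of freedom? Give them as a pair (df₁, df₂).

degrees of freedom = [2, 31]

k = 3 groups, N = 34 total
df = (k−1, N−k) = (3−1, 34−3) = (2, 31)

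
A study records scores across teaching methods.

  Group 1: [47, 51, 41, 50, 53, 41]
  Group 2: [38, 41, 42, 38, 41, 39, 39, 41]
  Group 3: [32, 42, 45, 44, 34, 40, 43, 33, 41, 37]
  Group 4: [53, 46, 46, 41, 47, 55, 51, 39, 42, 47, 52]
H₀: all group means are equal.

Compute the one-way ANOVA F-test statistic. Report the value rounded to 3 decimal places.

Group means [47.17, 39.88, 39.10, 47.18], grand mean 43.200
SSB = Σnᵢ(x̄ᵢ−x̄)² = 525.355; SSW = ΣΣ(x−x̄ᵢ)² = 622.245
MSB = 525.355/3 = 175.1184; MSW = 622.245/31 = 20.0724
F = MSB/MSW = 8.7243
df = (3, 31)

test statistic = 8.724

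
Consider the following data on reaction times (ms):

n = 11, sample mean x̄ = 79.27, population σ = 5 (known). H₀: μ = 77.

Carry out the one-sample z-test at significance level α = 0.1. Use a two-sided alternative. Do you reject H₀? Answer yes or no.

SE = σ/√n = 5/√11 = 1.5076
z = (x̄−μ₀)/SE = (79.27−77)/1.5076 = 1.5057
p-value (two-sided) = 0.13213
At α=0.1: p ≥ α → fail to reject H₀

reject H₀: no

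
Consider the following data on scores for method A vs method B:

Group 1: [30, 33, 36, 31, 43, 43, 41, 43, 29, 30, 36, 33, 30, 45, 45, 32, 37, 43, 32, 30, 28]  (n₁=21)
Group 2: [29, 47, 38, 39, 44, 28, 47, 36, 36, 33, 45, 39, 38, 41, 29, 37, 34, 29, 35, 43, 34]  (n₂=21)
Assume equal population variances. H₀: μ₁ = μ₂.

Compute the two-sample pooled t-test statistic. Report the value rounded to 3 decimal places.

test statistic = -0.808

x̄₁=35.714, s₁=5.976, n₁=21
x̄₂=37.190, s₂=5.862, n₂=21
s_p² = [20·5.976² + 20·5.862²]/40 = 35.0381
SE = √(s_p²·(1/21+1/21)) = 1.8267
t = (35.714−37.190)/1.8267 = -0.8081
df = 40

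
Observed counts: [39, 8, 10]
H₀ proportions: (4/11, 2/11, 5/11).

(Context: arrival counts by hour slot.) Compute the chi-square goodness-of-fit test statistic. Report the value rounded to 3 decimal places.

test statistic = 26.417

n = 57; E_i = n·p_i = [20.73, 10.36, 25.91]
χ² = (39−20.73)²/20.73 + (8−10.36)²/10.36 + (10−25.91)²/25.91 = 26.4167
df = 2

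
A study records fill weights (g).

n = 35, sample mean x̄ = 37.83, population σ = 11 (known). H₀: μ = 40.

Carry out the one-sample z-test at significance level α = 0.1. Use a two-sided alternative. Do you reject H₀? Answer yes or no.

SE = σ/√n = 11/√35 = 1.8593
z = (x̄−μ₀)/SE = (37.83−40)/1.8593 = -1.1671
p-value (two-sided) = 0.24318
At α=0.1: p ≥ α → fail to reject H₀

reject H₀: no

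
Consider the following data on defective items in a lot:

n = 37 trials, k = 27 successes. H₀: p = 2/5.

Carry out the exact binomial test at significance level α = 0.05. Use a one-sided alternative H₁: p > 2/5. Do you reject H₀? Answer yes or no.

Exact binomial: n=37, k=27, p₀=2/5=0.4000
P(X≥27) from Σ C(n,i)·p₀^i·(1−p₀)^(n−i)
p-value (one-sided, H₁ greater) = 0.00005
At α=0.05: p < α → reject H₀

reject H₀: yes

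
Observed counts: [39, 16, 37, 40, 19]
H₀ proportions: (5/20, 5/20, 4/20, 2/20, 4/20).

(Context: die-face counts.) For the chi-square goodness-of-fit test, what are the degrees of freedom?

degrees of freedom = 4

df = k − 1 = 5 − 1 = 4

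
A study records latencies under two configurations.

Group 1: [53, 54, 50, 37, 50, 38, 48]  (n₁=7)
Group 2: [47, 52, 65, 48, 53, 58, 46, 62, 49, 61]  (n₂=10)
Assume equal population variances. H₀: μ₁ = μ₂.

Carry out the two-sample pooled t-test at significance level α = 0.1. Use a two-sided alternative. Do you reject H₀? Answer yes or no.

reject H₀: yes

x̄₁=47.143, s₁=6.890, n₁=7
x̄₂=54.100, s₂=6.903, n₂=10
s_p² = [6·6.890² + 9·6.903²]/15 = 47.5838
SE = √(s_p²·(1/7+1/10)) = 3.3994
t = (47.143−54.100)/3.3994 = -2.0466
df = 15
p-value (two-sided) = 0.05864
At α=0.1: p < α → reject H₀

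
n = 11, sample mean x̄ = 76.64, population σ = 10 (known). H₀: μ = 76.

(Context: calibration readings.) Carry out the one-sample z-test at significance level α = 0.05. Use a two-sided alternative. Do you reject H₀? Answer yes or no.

reject H₀: no

SE = σ/√n = 10/√11 = 3.0151
z = (x̄−μ₀)/SE = (76.64−76)/3.0151 = 0.2123
p-value (two-sided) = 0.83190
At α=0.05: p ≥ α → fail to reject H₀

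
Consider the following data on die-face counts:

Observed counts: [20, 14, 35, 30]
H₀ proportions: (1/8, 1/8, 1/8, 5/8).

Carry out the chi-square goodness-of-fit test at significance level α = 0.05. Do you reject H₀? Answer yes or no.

n = 99; E_i = n·p_i = [12.38, 12.38, 12.38, 61.88]
χ² = (20−12.38)²/12.38 + (14−12.38)²/12.38 + (35−12.38)²/12.38 + (30−61.88)²/61.88 = 62.6970
df = 3
p-value (upper-tail) = 0.00000
At α=0.05: p < α → reject H₀

reject H₀: yes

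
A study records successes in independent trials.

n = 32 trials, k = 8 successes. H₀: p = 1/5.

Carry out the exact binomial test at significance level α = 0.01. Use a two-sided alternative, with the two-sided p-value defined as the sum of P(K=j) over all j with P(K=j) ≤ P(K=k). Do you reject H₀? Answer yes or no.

reject H₀: no

Exact binomial: n=32, k=8, p₀=1/5=0.2000
P(X=j) = C(n,j)·p₀^j·(1−p₀)^(n−j); p = Σ P(X=j) over j with P(X=j) ≤ P(X=8)
p-value (two-sided) = 0.50615
At α=0.01: p ≥ α → fail to reject H₀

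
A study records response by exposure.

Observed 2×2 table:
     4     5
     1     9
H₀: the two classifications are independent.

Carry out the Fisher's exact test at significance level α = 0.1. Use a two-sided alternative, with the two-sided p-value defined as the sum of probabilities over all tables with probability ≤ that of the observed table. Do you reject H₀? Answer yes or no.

Margins: r₁=9, r₂=10, c₁=5, c₂=14, n=19
p_obs = C(9,4)·C(10,1)/C(19,5); sum pmf over tables with pmf ≤ p_obs
p-value (two-sided) = 0.14087
At α=0.1: p ≥ α → fail to reject H₀

reject H₀: no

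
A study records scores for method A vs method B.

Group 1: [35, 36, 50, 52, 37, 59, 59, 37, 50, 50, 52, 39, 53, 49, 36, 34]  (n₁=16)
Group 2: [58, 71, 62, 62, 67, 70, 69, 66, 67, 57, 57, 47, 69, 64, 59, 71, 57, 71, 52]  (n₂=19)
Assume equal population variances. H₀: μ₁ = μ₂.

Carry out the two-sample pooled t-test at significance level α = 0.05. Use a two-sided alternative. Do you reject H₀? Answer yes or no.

reject H₀: yes

x̄₁=45.500, s₁=8.899, n₁=16
x̄₂=62.947, s₂=7.004, n₂=19
s_p² = [15·8.899² + 18·7.004²]/33 = 62.7560
SE = √(s_p²·(1/16+1/19)) = 2.6880
t = (45.500−62.947)/2.6880 = -6.4909
df = 33
p-value (two-sided) = 0.00000
At α=0.05: p < α → reject H₀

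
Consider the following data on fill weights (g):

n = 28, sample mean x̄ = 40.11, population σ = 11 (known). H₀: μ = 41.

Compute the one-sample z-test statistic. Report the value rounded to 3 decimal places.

SE = σ/√n = 11/√28 = 2.0788
z = (x̄−μ₀)/SE = (40.11−41)/2.0788 = -0.4281

test statistic = -0.428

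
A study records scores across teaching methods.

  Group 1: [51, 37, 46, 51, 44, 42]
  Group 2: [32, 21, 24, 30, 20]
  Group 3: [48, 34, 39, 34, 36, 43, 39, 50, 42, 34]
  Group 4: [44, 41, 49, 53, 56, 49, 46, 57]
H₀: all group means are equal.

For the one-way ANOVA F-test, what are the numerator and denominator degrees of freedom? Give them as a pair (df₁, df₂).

k = 4 groups, N = 29 total
df = (k−1, N−k) = (4−1, 29−4) = (3, 25)

degrees of freedom = [3, 25]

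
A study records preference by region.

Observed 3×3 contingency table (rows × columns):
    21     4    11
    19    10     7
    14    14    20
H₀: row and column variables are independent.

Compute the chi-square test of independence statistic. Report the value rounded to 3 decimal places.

test statistic = 11.118

Row totals [36, 36, 48], col totals [54, 28, 38], n=120
χ² = (21−16.20)²/16.20 + (4−8.40)²/8.40 + (11−11.40)²/11.40 + (19−16.20)²/16.20 + (10−8.40)²/8.40 + (7−11.40)²/11.40 + (14−21.60)²/21.60 + (14−11.20)²/11.20 + (20−15.20)²/15.20 = 11.1178
df = 4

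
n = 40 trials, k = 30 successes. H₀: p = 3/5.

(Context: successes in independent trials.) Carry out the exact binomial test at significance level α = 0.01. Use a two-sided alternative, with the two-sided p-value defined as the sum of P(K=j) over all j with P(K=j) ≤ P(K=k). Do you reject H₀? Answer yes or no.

reject H₀: no

Exact binomial: n=40, k=30, p₀=3/5=0.6000
P(X=j) = C(n,j)·p₀^j·(1−p₀)^(n−j); p = Σ P(X=j) over j with P(X=j) ≤ P(X=30)
p-value (two-sided) = 0.05413
At α=0.01: p ≥ α → fail to reject H₀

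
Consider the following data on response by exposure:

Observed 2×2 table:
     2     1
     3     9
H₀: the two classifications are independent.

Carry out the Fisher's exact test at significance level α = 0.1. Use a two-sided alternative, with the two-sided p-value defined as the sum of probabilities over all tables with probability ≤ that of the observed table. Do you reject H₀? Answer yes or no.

reject H₀: no

Margins: r₁=3, r₂=12, c₁=5, c₂=10, n=15
p_obs = C(3,2)·C(12,3)/C(15,5); sum pmf over tables with pmf ≤ p_obs
p-value (two-sided) = 0.24176
At α=0.1: p ≥ α → fail to reject H₀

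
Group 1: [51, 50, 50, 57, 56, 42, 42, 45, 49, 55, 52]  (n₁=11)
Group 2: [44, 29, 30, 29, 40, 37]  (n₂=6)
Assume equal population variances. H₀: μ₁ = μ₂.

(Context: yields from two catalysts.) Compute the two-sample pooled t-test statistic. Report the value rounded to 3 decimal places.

test statistic = 5.275

x̄₁=49.909, s₁=5.186, n₁=11
x̄₂=34.833, s₂=6.432, n₂=6
s_p² = [10·5.186² + 5·6.432²]/15 = 31.7162
SE = √(s_p²·(1/11+1/6)) = 2.8582
t = (49.909−34.833)/2.8582 = 5.2746
df = 15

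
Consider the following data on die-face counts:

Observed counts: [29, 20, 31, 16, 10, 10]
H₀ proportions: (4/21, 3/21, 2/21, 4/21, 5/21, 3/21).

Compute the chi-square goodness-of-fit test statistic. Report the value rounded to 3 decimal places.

test statistic = 54.429

n = 116; E_i = n·p_i = [22.10, 16.57, 11.05, 22.10, 27.62, 16.57]
χ² = (29−22.10)²/22.10 + (20−16.57)²/16.57 + (31−11.05)²/11.05 + (16−22.10)²/22.10 + (10−27.62)²/27.62 + (10−16.57)²/16.57 = 54.4289
df = 5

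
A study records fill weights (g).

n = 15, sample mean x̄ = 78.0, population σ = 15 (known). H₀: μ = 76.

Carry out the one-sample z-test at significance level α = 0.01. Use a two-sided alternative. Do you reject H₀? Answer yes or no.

SE = σ/√n = 15/√15 = 3.8730
z = (x̄−μ₀)/SE = (78.0−76)/3.8730 = 0.5164
p-value (two-sided) = 0.60558
At α=0.01: p ≥ α → fail to reject H₀

reject H₀: no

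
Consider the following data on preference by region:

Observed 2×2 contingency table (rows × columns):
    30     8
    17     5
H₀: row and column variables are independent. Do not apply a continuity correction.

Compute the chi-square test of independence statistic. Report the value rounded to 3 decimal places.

test statistic = 0.023

Row totals [38, 22], col totals [47, 13], n=60
χ² = (30−29.77)²/29.77 + (8−8.23)²/8.23 + (17−17.23)²/17.23 + (5−4.77)²/4.77 = 0.0230
df = 1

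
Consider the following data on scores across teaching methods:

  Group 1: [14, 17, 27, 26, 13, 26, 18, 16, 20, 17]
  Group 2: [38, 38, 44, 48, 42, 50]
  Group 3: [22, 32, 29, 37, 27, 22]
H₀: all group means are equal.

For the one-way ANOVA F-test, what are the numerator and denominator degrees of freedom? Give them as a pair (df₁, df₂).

degrees of freedom = [2, 19]

k = 3 groups, N = 22 total
df = (k−1, N−k) = (3−1, 22−3) = (2, 19)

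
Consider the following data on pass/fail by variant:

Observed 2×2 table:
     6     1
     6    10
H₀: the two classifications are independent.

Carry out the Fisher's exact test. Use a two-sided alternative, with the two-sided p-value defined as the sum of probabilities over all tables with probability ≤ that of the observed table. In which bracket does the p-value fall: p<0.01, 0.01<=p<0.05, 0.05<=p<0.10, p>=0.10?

p-value bracket: 0.05<=p<0.10

Margins: r₁=7, r₂=16, c₁=12, c₂=11, n=23
p_obs = C(7,6)·C(16,6)/C(23,12); sum pmf over tables with pmf ≤ p_obs
p-value (two-sided) = 0.06865
→ bracket: 0.05<=p<0.10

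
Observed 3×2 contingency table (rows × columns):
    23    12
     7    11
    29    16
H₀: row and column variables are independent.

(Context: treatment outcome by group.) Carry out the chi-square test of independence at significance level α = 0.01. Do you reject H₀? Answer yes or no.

Row totals [35, 18, 45], col totals [59, 39], n=98
χ² = (23−21.07)²/21.07 + (12−13.93)²/13.93 + (7−10.84)²/10.84 + (11−7.16)²/7.16 + (29−27.09)²/27.09 + (16−17.91)²/17.91 = 4.1947
df = 2
p-value (upper-tail) = 0.12278
At α=0.01: p ≥ α → fail to reject H₀

reject H₀: no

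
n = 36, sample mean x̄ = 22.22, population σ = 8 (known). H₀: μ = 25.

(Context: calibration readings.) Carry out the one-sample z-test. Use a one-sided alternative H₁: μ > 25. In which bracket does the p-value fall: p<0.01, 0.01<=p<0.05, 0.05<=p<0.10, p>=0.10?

p-value bracket: p>=0.10

SE = σ/√n = 8/√36 = 1.3333
z = (x̄−μ₀)/SE = (22.22−25)/1.3333 = -2.0850
p-value (one-sided, H₁ greater) = 0.98147
→ bracket: p>=0.10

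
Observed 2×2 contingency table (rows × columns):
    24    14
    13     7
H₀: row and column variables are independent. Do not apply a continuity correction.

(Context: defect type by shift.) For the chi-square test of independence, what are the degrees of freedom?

df = (r−1)(c−1) = (2−1)·(2−1) = 1

degrees of freedom = 1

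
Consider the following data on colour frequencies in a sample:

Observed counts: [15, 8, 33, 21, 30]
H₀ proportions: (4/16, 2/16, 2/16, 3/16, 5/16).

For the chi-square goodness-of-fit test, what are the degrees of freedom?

degrees of freedom = 4

df = k − 1 = 5 − 1 = 4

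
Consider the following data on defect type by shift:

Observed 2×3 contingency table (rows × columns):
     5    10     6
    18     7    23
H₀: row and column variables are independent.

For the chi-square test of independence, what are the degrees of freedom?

degrees of freedom = 2

df = (r−1)(c−1) = (2−1)·(3−1) = 2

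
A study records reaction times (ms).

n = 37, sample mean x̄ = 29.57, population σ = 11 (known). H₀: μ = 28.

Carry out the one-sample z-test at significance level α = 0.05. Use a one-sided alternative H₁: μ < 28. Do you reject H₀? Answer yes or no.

reject H₀: no

SE = σ/√n = 11/√37 = 1.8084
z = (x̄−μ₀)/SE = (29.57−28)/1.8084 = 0.8682
p-value (one-sided, H₁ less) = 0.80735
At α=0.05: p ≥ α → fail to reject H₀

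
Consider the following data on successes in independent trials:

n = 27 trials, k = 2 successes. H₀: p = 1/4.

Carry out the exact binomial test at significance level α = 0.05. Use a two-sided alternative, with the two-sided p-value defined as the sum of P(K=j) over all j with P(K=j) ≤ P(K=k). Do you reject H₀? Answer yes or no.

Exact binomial: n=27, k=2, p₀=1/4=0.2500
P(X=j) = C(n,j)·p₀^j·(1−p₀)^(n−j); p = Σ P(X=j) over j with P(X=j) ≤ P(X=2)
p-value (two-sided) = 0.04236
At α=0.05: p < α → reject H₀

reject H₀: yes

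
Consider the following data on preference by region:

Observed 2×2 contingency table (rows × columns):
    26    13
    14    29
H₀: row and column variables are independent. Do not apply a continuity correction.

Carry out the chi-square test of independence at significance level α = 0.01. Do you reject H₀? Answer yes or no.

reject H₀: yes

Row totals [39, 43], col totals [40, 42], n=82
χ² = (26−19.02)²/19.02 + (13−19.98)²/19.98 + (14−20.98)²/20.98 + (29−22.02)²/22.02 = 9.5228
df = 1
p-value (upper-tail) = 0.00203
At α=0.01: p < α → reject H₀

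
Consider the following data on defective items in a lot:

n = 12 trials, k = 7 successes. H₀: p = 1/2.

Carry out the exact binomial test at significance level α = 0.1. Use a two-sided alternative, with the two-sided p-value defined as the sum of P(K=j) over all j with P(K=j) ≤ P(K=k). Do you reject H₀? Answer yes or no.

reject H₀: no

Exact binomial: n=12, k=7, p₀=1/2=0.5000
P(X=j) = C(n,j)·p₀^j·(1−p₀)^(n−j); p = Σ P(X=j) over j with P(X=j) ≤ P(X=7)
p-value (two-sided) = 0.77441
At α=0.1: p ≥ α → fail to reject H₀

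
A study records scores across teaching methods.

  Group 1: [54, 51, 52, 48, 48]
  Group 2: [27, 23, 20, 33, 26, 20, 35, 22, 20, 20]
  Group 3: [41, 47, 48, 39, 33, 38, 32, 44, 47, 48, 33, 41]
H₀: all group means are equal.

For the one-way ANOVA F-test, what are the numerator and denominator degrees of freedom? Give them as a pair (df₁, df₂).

degrees of freedom = [2, 24]

k = 3 groups, N = 27 total
df = (k−1, N−k) = (3−1, 27−3) = (2, 24)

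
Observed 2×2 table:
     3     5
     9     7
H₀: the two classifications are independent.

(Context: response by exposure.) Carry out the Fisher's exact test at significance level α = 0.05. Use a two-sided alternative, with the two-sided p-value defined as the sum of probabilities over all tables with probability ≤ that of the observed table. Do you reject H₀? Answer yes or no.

reject H₀: no

Margins: r₁=8, r₂=16, c₁=12, c₂=12, n=24
p_obs = C(8,3)·C(16,9)/C(24,12); sum pmf over tables with pmf ≤ p_obs
p-value (two-sided) = 0.66685
At α=0.05: p ≥ α → fail to reject H₀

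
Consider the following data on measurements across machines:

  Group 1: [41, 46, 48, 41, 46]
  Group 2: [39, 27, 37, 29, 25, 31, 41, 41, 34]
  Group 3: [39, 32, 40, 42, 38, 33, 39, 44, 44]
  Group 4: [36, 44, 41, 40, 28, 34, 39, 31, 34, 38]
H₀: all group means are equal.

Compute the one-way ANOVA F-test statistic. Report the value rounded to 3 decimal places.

Group means [44.40, 33.78, 39.00, 36.50], grand mean 37.636
SSB = Σnᵢ(x̄ᵢ−x̄)² = 392.381; SSW = ΣΣ(x−x̄ᵢ)² = 695.256
MSB = 392.381/3 = 130.7936; MSW = 695.256/29 = 23.9743
F = MSB/MSW = 5.4556
df = (3, 29)

test statistic = 5.456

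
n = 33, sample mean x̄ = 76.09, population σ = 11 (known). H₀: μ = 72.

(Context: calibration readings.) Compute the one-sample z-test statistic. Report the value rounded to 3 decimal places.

SE = σ/√n = 11/√33 = 1.9149
z = (x̄−μ₀)/SE = (76.09−72)/1.9149 = 2.1359

test statistic = 2.136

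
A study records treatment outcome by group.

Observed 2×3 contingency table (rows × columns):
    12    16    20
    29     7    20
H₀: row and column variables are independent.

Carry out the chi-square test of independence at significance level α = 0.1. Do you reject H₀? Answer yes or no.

reject H₀: yes

Row totals [48, 56], col totals [41, 23, 40], n=104
χ² = (12−18.92)²/18.92 + (16−10.62)²/10.62 + (20−18.46)²/18.46 + (29−22.08)²/22.08 + (7−12.38)²/12.38 + (20−21.54)²/21.54 = 10.0144
df = 2
p-value (upper-tail) = 0.00669
At α=0.1: p < α → reject H₀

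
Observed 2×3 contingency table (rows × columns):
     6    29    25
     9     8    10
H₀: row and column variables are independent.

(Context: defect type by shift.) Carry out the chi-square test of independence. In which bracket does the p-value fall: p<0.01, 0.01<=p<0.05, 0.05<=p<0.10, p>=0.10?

p-value bracket: 0.01<=p<0.05

Row totals [60, 27], col totals [15, 37, 35], n=87
χ² = (6−10.34)²/10.34 + (29−25.52)²/25.52 + (25−24.14)²/24.14 + (9−4.66)²/4.66 + (8−11.48)²/11.48 + (10−10.86)²/10.86 = 7.5109
df = 2
p-value (upper-tail) = 0.02339
→ bracket: 0.01<=p<0.05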